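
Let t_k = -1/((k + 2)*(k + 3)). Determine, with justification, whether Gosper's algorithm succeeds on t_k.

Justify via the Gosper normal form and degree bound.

Yes. s_k = -k/(2*k + 4).

The ratio is (k + 2)/(k + 4).
Gosper form: A/B · C(k+1)/C(k) with A=k + 2, B=k + 4, C=1.
f must satisfy (k + 2)·f(k+1) − (k + 3)·f(k) = 1.
deg f ≤ 1 (via 1,1,0).
Solve for f: f(k) = k/2 (degree 1 ≤ 1).
Certificate R = B(k−1)f/C = k*(k + 3)/2 gives s_k = -k/(2*k + 4).
s_(k+1) − s_k = -1/(k**2 + 5*k + 6) = t_k.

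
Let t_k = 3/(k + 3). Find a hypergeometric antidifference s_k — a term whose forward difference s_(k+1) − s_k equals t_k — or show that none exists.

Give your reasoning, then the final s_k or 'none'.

t_(k+1)/t_k = (k + 3)/(k + 4).
A = k + 3, B = k + 4, C = 1.
Set up (k + 3)·f(k+1) − (k + 3)·f(k) − (1) = 0.
Degrees (1,1,0) ⇒ d ≤ 0.
Write f(k) = c0. Then LHS − RHS = -1, requiring -1 = 0: contradictory. No certificate.

none — t_k is not Gosper-summable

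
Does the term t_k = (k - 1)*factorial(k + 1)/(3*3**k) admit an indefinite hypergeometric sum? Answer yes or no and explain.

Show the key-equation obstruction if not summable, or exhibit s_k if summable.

r(k) = k*(k + 2)/(3*(k - 1)) after simplifying.
So A=k/3 + 2/3 and B=1, with C=k - 1.
Need (k/3 + 2/3)·f(k+1) − (1)·f(k) = k - 1.
deg f ≤ 0 (via 1,0,1).
Match coefficients ⇒ f(k) = 3.
Certificate R = B(k−1)f/C = 3/(k - 1) gives s_k = factorial(k + 1)/3**k.
Verify: (k - 1)*factorial(k + 1)/(3*3**k) matches t_k.

Yes. s_k = factorial(k + 1)/3**k.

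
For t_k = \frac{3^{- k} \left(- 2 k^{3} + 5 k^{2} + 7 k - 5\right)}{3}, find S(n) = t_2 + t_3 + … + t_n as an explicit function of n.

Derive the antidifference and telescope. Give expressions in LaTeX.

S(n) = 3^{- n - 2} \left(3^{n} + 3 n^{3} + 6 n^{2} - 6 n - 6\right)

Step 1: r(k) = (2*k**3 + k**2 - 11*k - 5)/(3*(2*k**3 - 5*k**2 - 7*k + 5)).
Normal form (A,B,C) = (1/3, 1, k**3 - 5*k**2/2 - 7*k/2 + 5/2).
Need (1/3)·f(k+1) − (1)·f(k) = k**3 - 5*k**2/2 - 7*k/2 + 5/2.
d = 3 from the (0,0,3) case.
A polynomial solution: f(k) = -3*(k**3 - k**2 - 3*k + 1)/2.
R(k) = B(k−1)·f(k)/C(k) = -3*(k**3 - k**2 - 3*k + 1)/(2*k**3 - 5*k**2 - 7*k + 5); s_k = R·t_k = (k**3 - k**2 - 3*k + 1)/3**k.
Δs = (-2*k**3 + 5*k**2 + 7*k - 5)/(3*3**k), as required.
Σ_(k=2)^n t_k = s_(n+1) − s_(2) = (3**(-n - 1)*(n**3 + 2*n**2 - 2*n - 2)) − (-1/9), i.e. 3**(-n - 2)*(3**n + 3*n**3 + 6*n**2 - 6*n - 6).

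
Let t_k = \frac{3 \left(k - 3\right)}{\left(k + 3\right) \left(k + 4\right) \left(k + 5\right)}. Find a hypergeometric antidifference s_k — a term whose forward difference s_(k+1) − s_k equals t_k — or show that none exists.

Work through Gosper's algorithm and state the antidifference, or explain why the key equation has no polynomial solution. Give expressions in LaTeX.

s_k = - \frac{3 k}{\left(k + 3\right) \left(k + 4\right)}

r(k) = (k - 2)*(k + 3)/((k - 3)*(k + 6)) after simplifying.
Take A(k)=k + 3, B(k)=k + 6, C(k)=k - 3.
Key eq: (k + 3)·f(k+1) = (k + 5)·f(k) + (k - 3).
Degrees (1,1,1) ⇒ d ≤ 2.
A polynomial solution: f(k) = -k.
Get s_k = R·t_k = -3*k/((k + 3)*(k + 4)) with R(k) = B(k−1)f(k)/C(k) = -k*(k + 5)/(k - 3).
Δs = 3*(k - 3)/(k**3 + 12*k**2 + 47*k + 60), as required.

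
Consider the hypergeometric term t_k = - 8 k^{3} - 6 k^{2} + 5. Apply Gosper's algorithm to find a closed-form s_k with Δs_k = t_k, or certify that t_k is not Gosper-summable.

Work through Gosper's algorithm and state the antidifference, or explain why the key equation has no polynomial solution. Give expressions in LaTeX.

s_k = k \left(- 2 k^{3} + 2 k^{2} + k + 4\right)

t_(k+1)/t_k = (8*(k + 1)**3 + 6*(k + 1)**2 - 5)/(8*k**3 + 6*k**2 - 5).
Normal form (A,B,C) = (1, 1, k**3 + 3*k**2/4 - 5/8).
Key eq: (1)·f(k+1) = (1)·f(k) + (k**3 + 3*k**2/4 - 5/8).
Degrees (0,0,3) ⇒ d ≤ 4.
Solving with deg f ≤ 4: f(k) = k*(2*k**3 - 2*k**2 - k - 4)/8.
Then R = B(k−1)f/C = k*(2*k**3 - 2*k**2 - k - 4)/(8*k**3 + 6*k**2 - 5), so s_k = R(k)·t_k = k*(-2*k**3 + 2*k**2 + k + 4).
Verify: -8*k**3 - 6*k**2 + 5 matches t_k.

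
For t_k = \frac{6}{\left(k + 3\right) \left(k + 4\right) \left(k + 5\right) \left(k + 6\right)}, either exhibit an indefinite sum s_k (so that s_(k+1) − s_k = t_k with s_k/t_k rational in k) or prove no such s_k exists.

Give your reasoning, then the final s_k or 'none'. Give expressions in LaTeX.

s_k = \frac{k \left(k^{2} + 12 k + 47\right)}{30 \left(k + 3\right) \left(k + 4\right) \left(k + 5\right)}

Step 1: r(k) = (k + 3)/(k + 7).
Normal form (A,B,C) = (k + 3, k + 7, 1).
Need (k + 3)·f(k+1) − (k + 6)·f(k) = 1.
d = 3 from the (1,1,0) case.
Solve for f: f(k) = k*(k**2 + 12*k + 47)/180 (degree 3 ≤ 3).
Then R = B(k−1)f/C = k*(k + 6)*(k**2 + 12*k + 47)/180, so s_k = R(k)·t_k = k*(k**2 + 12*k + 47)/(30*(k + 3)*(k + 4)*(k + 5)).
s_(k+1) − s_k = 6/(k**4 + 18*k**3 + 119*k**2 + 342*k + 360) = t_k.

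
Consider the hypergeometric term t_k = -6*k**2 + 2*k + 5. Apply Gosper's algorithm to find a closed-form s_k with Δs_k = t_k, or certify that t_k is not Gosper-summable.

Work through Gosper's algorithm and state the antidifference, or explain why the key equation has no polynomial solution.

The ratio is (6*k**2 + 10*k - 1)/(6*k**2 - 2*k - 5).
Factor: A=1; B=1; C=k**2 - k/3 - 5/6.
Key eq: (1)·f(k+1) = (1)·f(k) + (k**2 - k/3 - 5/6).
From deg A=0, deg B=0, deg C=2: d=3.
Match coefficients ⇒ f(k) = k*(2*k**2 - 4*k - 3)/6.
Certificate R = B(k−1)f/C = k*(2*k**2 - 4*k - 3)/(6*k**2 - 2*k - 5) gives s_k = k*(-2*k**2 + 4*k + 3).
Check: Δs_k = -6*k**2 + 2*k + 5. ✓

s_k = k*(-2*k**2 + 4*k + 3)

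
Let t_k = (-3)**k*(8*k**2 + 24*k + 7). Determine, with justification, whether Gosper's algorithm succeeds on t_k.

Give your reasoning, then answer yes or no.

Step 1: r(k) = 3*(-8*k**2 - 40*k - 39)/(8*k**2 + 24*k + 7).
Normal form (A,B,C) = (-3, 1, k**2 + 3*k + 7/8).
f must satisfy (-3)·f(k+1) − (1)·f(k) = k**2 + 3*k + 7/8.
d = 2 from the (0,0,2) case.
Coefficient equations give f(k) = -(k + 2)*(2*k - 1)/8.
Then R = B(k−1)f/C = -(k + 2)*(2*k - 1)/(8*k**2 + 24*k + 7), so s_k = R(k)·t_k = (-3)**k*(-2*k**2 - 3*k + 2).
Verify: (-3)**k*(8*k**2 + 24*k + 7) matches t_k.

Yes. s_k = (-3)**k*(-2*k**2 - 3*k + 2).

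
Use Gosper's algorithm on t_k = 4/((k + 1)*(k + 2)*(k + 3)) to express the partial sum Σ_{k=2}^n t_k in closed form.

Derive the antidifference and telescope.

S(n) = (n**2 + 5*n - 6)/(6*(n**2 + 5*n + 6))

Compute t_(k+1)/t_k: get (k + 1)/(k + 4).
A = k + 1, B = k + 4, C = 1.
Set up (k + 1)·f(k+1) − (k + 3)·f(k) − (1) = 0.
From deg A=1, deg B=1, deg C=0: d=2.
Solving with deg f ≤ 2: f(k) = k*(k + 3)/4.
R(k) = B(k−1)·f(k)/C(k) = k*(k + 3)**2/4; s_k = R·t_k = k*(k + 3)/((k + 1)*(k + 2)).
Δs = 4/(k**3 + 6*k**2 + 11*k + 6), as required.
Σ_(k=2)^n t_k = s_(n+1) − s_(2) = ((n**2 + 5*n + 4)/(n**2 + 5*n + 6)) − (5/6), i.e. (n**2 + 5*n - 6)/(6*(n**2 + 5*n + 6)).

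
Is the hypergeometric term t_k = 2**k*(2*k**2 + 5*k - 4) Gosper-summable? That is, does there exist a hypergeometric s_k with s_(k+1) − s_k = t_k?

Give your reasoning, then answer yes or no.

Yes. s_k = 2**k*(2*k**2 - 3*k - 2).

Ratio r(k) = 2*(2*k**2 + 9*k + 3)/(2*k**2 + 5*k - 4).
A = 2, B = 1, C = k**2 + 5*k/2 - 2.
Solve (2)·f(k+1) − (1)·f(k) = k**2 + 5*k/2 - 2.
deg f ≤ 2 (via 0,0,2).
Solving with deg f ≤ 2: f(k) = (k - 2)*(2*k + 1)/2.
R(k) = B(k−1)·f(k)/C(k) = (k - 2)*(2*k + 1)/(2*k**2 + 5*k - 4); s_k = R·t_k = 2**k*(2*k**2 - 3*k - 2).
s_(k+1) − s_k = 2**k*(2*k**2 + 5*k - 4) = t_k.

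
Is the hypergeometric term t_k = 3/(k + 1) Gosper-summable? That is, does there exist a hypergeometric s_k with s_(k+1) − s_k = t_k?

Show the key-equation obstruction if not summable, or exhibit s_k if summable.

No — the linear system for f has no solution.

Compute t_(k+1)/t_k: get (k + 1)/(k + 2).
Normal form (A,B,C) = (k + 1, k + 2, 1).
Need (k + 1)·f(k+1) − (k + 1)·f(k) = 1.
deg f ≤ 0 (via 1,1,0).
Generic f = c0 gives residual -1; -1 = 0 cannot hold, so t_k is not Gosper-summable.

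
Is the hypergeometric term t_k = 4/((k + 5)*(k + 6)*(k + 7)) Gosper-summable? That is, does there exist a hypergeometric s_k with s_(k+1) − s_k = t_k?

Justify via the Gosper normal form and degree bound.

r(k) = (k + 5)/(k + 8) after simplifying.
Factor: A=k + 5; B=k + 8; C=1.
Need (k + 5)·f(k+1) − (k + 7)·f(k) = 1.
From deg A=1, deg B=1, deg C=0: d=2.
Solving with deg f ≤ 2: f(k) = k*(k + 11)/60.
Certificate R = B(k−1)f/C = k*(k + 7)*(k + 11)/60 gives s_k = k*(k + 11)/(15*(k + 5)*(k + 6)).
Δs = 4/(k**3 + 18*k**2 + 107*k + 210), as required.

Yes. s_k = k*(k + 11)/(15*(k + 5)*(k + 6)).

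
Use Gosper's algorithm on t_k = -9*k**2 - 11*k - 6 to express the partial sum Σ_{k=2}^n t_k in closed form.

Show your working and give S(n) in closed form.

The ratio is (9*k**2 + 29*k + 26)/(9*k**2 + 11*k + 6).
A = 1, B = 1, C = k**2 + 11*k/9 + 2/3.
Key eq: (1)·f(k+1) = (1)·f(k) + (k**2 + 11*k/9 + 2/3).
Bound: deg f ≤ 3.
Solving with deg f ≤ 3: f(k) = k*(3*k**2 + k + 2)/9.
So s_k = (B(k−1)f/C)·t_k = (k*(3*k**2 + k + 2)/(9*k**2 + 11*k + 6))·t_k = k*(-3*k**2 - k - 2).
Verify: -9*k**2 - 11*k - 6 matches t_k.
Σ_(k=2)^n t_k = s_(n+1) − s_(2) = (-3*n**3 - 10*n**2 - 13*n - 6) − (-32), i.e. -3*n**3 - 10*n**2 - 13*n + 26.

S(n) = -3*n**3 - 10*n**2 - 13*n + 26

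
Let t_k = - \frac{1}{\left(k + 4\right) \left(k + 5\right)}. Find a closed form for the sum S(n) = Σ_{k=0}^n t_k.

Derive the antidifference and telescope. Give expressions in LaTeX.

The ratio is (k + 4)/(k + 6).
Normal form (A,B,C) = (k + 4, k + 6, 1).
Key eq: (k + 4)·f(k+1) = (k + 5)·f(k) + (1).
deg f ≤ 1 (via 1,1,0).
A polynomial solution: f(k) = k/4.
Get s_k = R·t_k = -k/(4*k + 16) with R(k) = B(k−1)f(k)/C(k) = k*(k + 5)/4.
Δs = -1/(k**2 + 9*k + 20), as required.
Evaluate: s_(n+1) = (-n - 1)/(4*(n + 5)); subtract s_(0) = 0 ⇒ S(n) = (-n - 1)/(4*(n + 5)).

S(n) = \frac{- n - 1}{4 \left(n + 5\right)}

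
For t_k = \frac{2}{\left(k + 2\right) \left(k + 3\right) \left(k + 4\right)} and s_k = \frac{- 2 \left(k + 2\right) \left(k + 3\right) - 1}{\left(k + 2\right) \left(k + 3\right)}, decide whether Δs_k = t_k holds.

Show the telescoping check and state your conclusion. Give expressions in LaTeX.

s_(k+1) = (-2*(k + 3)*(k + 4) - 1)/((k + 3)*(k + 4))
s_(k+1) − s_k = 2/(k**3 + 9*k**2 + 26*k + 24)
(s_(k+1) − s_k) − t_k = 0

valid; difference matches t_k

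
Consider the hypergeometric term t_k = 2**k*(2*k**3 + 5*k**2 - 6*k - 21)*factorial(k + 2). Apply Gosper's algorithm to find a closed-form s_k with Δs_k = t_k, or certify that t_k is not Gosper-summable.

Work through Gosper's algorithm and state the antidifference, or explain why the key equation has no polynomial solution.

s_k = 2**k*(k - 3)*(k + 1)*factorial(k + 2)

Compute t_(k+1)/t_k: get 2*(2*k**4 + 17*k**3 + 43*k**2 + 10*k - 60)/(2*k**3 + 5*k**2 - 6*k - 21).
Gosper form: A/B · C(k+1)/C(k) with A=2*k + 6, B=1, C=k**3 + 5*k**2/2 - 3*k - 21/2.
Solve (2*k + 6)·f(k+1) − (1)·f(k) = k**3 + 5*k**2/2 - 3*k - 21/2.
Bound: deg f ≤ 2.
Match coefficients ⇒ f(k) = (k - 3)*(k + 1)/2.
Get s_k = R·t_k = 2**k*(k - 3)*(k + 1)*factorial(k + 2) with R(k) = B(k−1)f(k)/C(k) = (k - 3)*(k + 1)/(2*k**3 + 5*k**2 - 6*k - 21).
Δs = 2**k*(2*k**3 + 5*k**2 - 6*k - 21)*factorial(k + 2), as required.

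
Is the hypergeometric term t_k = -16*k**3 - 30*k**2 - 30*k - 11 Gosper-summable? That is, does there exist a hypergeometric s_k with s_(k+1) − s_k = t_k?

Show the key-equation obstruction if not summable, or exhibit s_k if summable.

Yes. s_k = k*(-4*k**3 - 2*k**2 - 4*k - 1).

Ratio r(k) = (16*k**3 + 78*k**2 + 138*k + 87)/(16*k**3 + 30*k**2 + 30*k + 11).
Normal form (A,B,C) = (1, 1, k**3 + 15*k**2/8 + 15*k/8 + 11/16).
Solve (1)·f(k+1) − (1)·f(k) = k**3 + 15*k**2/8 + 15*k/8 + 11/16.
d = 4 from the (0,0,3) case.
A polynomial solution: f(k) = k*(4*k**3 + 2*k**2 + 4*k + 1)/16.
Get s_k = R·t_k = k*(-4*k**3 - 2*k**2 - 4*k - 1) with R(k) = B(k−1)f(k)/C(k) = k*(4*k**3 + 2*k**2 + 4*k + 1)/(16*k**3 + 30*k**2 + 30*k + 11).
Verify: -16*k**3 - 30*k**2 - 30*k - 11 matches t_k.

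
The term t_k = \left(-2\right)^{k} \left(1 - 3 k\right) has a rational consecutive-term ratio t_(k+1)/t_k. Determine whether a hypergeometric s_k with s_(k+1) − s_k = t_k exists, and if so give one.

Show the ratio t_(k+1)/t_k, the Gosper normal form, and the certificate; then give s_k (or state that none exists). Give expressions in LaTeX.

s_k = \left(-2\right)^{k} \left(k - 1\right)

The ratio is 2*(-3*k - 2)/(3*k - 1).
Factor: A=-2; B=1; C=k - 1/3.
Key eq: (-2)·f(k+1) = (1)·f(k) + (k - 1/3).
d = 1 from the (0,0,1) case.
Solve for f: f(k) = -(k - 1)/3 (degree 1 ≤ 1).
Then R = B(k−1)f/C = -(k - 1)/(3*k - 1), so s_k = R(k)·t_k = (-2)**k*(k - 1).
s_(k+1) − s_k = (-2)**k*(1 - 3*k) = t_k.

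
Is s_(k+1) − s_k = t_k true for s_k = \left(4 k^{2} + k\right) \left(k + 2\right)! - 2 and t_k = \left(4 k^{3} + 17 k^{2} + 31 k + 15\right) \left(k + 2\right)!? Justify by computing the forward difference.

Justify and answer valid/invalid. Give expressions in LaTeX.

s_(k+1) = (k + 4*(k + 1)**2 + 1)*factorial(k + 3) - 2
s_(k+1) − s_k = (4*k**3 + 17*k**2 + 31*k + 15)*factorial(k + 2)
(s_(k+1) − s_k) − t_k = 0

valid (s_(k+1) − s_k reduces to t_k)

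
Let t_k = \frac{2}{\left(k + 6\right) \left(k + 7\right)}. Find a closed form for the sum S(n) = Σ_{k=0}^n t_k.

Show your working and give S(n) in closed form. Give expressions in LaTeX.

Step 1: r(k) = (k + 6)/(k + 8).
A = k + 6, B = k + 8, C = 1.
Need (k + 6)·f(k+1) − (k + 7)·f(k) = 1.
deg f ≤ 1 (via 1,1,0).
Match coefficients ⇒ f(k) = k/6.
Get s_k = R·t_k = k/(3*(k + 6)) with R(k) = B(k−1)f(k)/C(k) = k*(k + 7)/6.
Check: Δs_k = 2/(k**2 + 13*k + 42). ✓
Telescope: S(n) = s_(n+1) − s_(0) = (n + 1)/(3*(n + 7)) − (0) = (n + 1)/(3*(n + 7)).

S(n) = \frac{n + 1}{3 \left(n + 7\right)}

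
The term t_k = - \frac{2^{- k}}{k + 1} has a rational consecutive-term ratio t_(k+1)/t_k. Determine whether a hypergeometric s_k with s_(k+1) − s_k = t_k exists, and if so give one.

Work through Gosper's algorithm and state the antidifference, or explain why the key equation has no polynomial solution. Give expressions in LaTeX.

not Gosper-summable; s_k does not exist

Step 1: r(k) = (k + 1)/(2*(k + 2)).
Normal form (A,B,C) = (k/2 + 1/2, k + 2, 1).
Set up (k/2 + 1/2)·f(k+1) − (k + 1)·f(k) − (1) = 0.
Bound: deg f ≤ -1.
deg f ≤ -1 is impossible — no certificate.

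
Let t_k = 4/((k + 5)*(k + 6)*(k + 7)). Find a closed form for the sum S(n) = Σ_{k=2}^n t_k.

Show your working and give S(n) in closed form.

S(n) = (n**2 + 13*n - 14)/(28*(n**2 + 13*n + 42))

t_(k+1)/t_k = (k + 5)/(k + 8).
Normal form (A,B,C) = (k + 5, k + 8, 1).
Solve (k + 5)·f(k+1) − (k + 7)·f(k) = 1.
From deg A=1, deg B=1, deg C=0: d=2.
Match coefficients ⇒ f(k) = k*(k + 11)/60.
Then R = B(k−1)f/C = k*(k + 7)*(k + 11)/60, so s_k = R(k)·t_k = k*(k + 11)/(15*(k + 5)*(k + 6)).
s_(k+1) − s_k = 4/(k**3 + 18*k**2 + 107*k + 210) = t_k.
Σ_(k=2)^n t_k = s_(n+1) − s_(2) = ((n**2 + 13*n + 12)/(15*(n**2 + 13*n + 42))) − (13/420), i.e. (n**2 + 13*n - 14)/(28*(n**2 + 13*n + 42)).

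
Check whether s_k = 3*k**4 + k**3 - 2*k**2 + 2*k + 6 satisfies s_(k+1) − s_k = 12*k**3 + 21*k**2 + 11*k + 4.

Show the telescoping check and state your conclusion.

Valid — Δs_k = t_k.

s_(k+1) = 3*k**4 + 13*k**3 + 19*k**2 + 13*k + 10
s_(k+1) − s_k = 12*k**3 + 21*k**2 + 11*k + 4
(s_(k+1) − s_k) − t_k = 0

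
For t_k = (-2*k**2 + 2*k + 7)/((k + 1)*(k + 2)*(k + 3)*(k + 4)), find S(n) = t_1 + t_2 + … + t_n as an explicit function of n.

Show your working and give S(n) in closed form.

S(n) = n*(-n**2 + 7*n + 22)/(8*(n**3 + 9*n**2 + 26*n + 24))

Step 1: r(k) = (k + 1)*(2*k - 2*(k + 1)**2 + 9)/((k + 5)*(-2*k**2 + 2*k + 7)).
Normal form (A,B,C) = (k + 1, k + 5, k**2 - k - 7/2).
Need (k + 1)·f(k+1) − (k + 4)·f(k) = k**2 - k - 7/2.
Bound: deg f ≤ 3.
A polynomial solution: f(k) = -k*(k**2 + 18*k + 23)/12.
Then R = B(k−1)f/C = -k*(k + 4)*(k**2 + 18*k + 23)/(6*(2*k**2 - 2*k - 7)), so s_k = R(k)·t_k = k*(k**2 + 18*k + 23)/(6*(k + 1)*(k + 2)*(k + 3)).
Δs = (-2*k**2 + 2*k + 7)/(k**4 + 10*k**3 + 35*k**2 + 50*k + 24), as required.
Evaluate: s_(n+1) = (n**3 + 21*n**2 + 62*n + 42)/(6*(n**3 + 9*n**2 + 26*n + 24)); subtract s_(1) = 7/24 ⇒ S(n) = n*(-n**2 + 7*n + 22)/(8*(n**3 + 9*n**2 + 26*n + 24)).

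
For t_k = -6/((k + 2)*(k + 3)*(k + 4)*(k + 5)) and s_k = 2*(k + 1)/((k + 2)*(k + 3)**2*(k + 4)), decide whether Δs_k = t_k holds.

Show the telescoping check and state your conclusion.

Invalid: residual 8*(2*k + 7)/(k**6 + 21*k**5 + 181*k**4 + 819*k**3 + 2050*k**2 + 2688*k + 1440) ≠ 0.

s_(k+1) = 2*(k + 2)/((k + 3)*(k + 4)**2*(k + 5))
s_(k+1) − s_k = 2*(-(k + 1)*(k + 4)*(k + 5) + (k + 2)**2*(k + 3))/((k + 2)*(k + 3)**2*(k + 4)**2*(k + 5))
(s_(k+1) − s_k) − t_k = 8*(2*k + 7)/(k**6 + 21*k**5 + 181*k**4 + 819*k**3 + 2050*k**2 + 2688*k + 1440)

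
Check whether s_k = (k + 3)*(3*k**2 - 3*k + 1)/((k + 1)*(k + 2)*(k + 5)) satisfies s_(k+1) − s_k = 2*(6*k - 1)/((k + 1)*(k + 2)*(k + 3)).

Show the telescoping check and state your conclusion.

s_(k+1) = -(k + 4)*(3*k - 3*(k + 1)**2 + 2)/((k + 2)*(k + 3)*(k + 6))
s_(k+1) − s_k = 2*(9*k**3 + 59*k**2 + 103*k - 17)/(k**5 + 17*k**4 + 107*k**3 + 307*k**2 + 396*k + 180)
(s_(k+1) − s_k) − t_k = 2*(3*k**3 - 6*k**2 - 66*k + 13)/(k**5 + 17*k**4 + 107*k**3 + 307*k**2 + 396*k + 180)

Invalid: residual 2*(3*k**3 - 6*k**2 - 66*k + 13)/(k**5 + 17*k**4 + 107*k**3 + 307*k**2 + 396*k + 180) ≠ 0.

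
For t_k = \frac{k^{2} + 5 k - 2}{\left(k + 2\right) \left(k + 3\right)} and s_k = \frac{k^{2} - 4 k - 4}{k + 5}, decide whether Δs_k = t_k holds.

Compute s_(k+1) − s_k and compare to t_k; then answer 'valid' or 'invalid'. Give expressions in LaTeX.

s_(k+1) = (k**2 - 2*k - 7)/(k + 6)
s_(k+1) − s_k = (k**2 + 11*k - 11)/(k**2 + 11*k + 30)
(s_(k+1) − s_k) − t_k = 3*(-11*k**2 - 39*k - 2)/(k**4 + 16*k**3 + 91*k**2 + 216*k + 180)

Invalid: residual \frac{3 \left(- 11 k^{2} - 39 k - 2\right)}{k^{4} + 16 k^{3} + 91 k^{2} + 216 k + 180} ≠ 0.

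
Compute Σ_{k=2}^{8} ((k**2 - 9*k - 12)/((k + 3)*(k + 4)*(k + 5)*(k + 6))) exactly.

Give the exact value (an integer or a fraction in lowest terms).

Σ = -37/910

Ratio r(k) = (k + 3)*(9*k - (k + 1)**2 + 21)/((k + 7)*(-k**2 + 9*k + 12)).
Factor: A=k + 3; B=k + 7; C=k**2 - 9*k - 12.
Need (k + 3)·f(k+1) − (k + 6)·f(k) = k**2 - 9*k - 12.
Degrees (1,1,2) ⇒ d ≤ 3.
Coefficient equations give f(k) = -k*(k**2 + 27*k + 32)/15.
So s_k = (B(k−1)f/C)·t_k = (-k*(k + 6)*(k**2 + 27*k + 32)/(15*(k**2 - 9*k - 12)))·t_k = k*(-k**2 - 27*k - 32)/(15*(k + 3)*(k + 4)*(k + 5)).
Check: Δs_k = (k**2 - 9*k - 12)/(k**4 + 18*k**3 + 119*k**2 + 342*k + 360). ✓
Evaluate s at k=9 and k=2: -89/910 and -2/35; difference -37/910.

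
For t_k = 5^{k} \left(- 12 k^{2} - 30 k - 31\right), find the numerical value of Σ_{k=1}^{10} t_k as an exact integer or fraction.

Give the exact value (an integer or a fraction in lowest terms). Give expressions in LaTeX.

Σ = -17919921840

t_(k+1)/t_k = 5*(12*k**2 + 54*k + 73)/(12*k**2 + 30*k + 31).
Factor: A=5; B=1; C=k**2 + 5*k/2 + 31/12.
f must satisfy (5)·f(k+1) − (1)·f(k) = k**2 + 5*k/2 + 31/12.
deg f ≤ 2 (via 0,0,2).
A polynomial solution: f(k) = (3*k**2 + 4)/12.
Certificate R = B(k−1)f/C = (3*k**2 + 4)/(12*k**2 + 30*k + 31) gives s_k = 5**k*(-3*k**2 - 4).
Δs = 5**k*(-12*k**2 - 30*k - 31), as required.
Evaluate s at k=11 and k=1: -17919921875 and -35; difference -17919921840.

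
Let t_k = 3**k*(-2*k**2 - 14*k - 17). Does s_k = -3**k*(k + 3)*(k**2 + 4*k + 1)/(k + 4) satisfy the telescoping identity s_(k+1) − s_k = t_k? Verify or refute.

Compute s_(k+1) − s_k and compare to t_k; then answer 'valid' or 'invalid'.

Invalid: residual 3**k*(2*k**3 + 21*k**2 + 69*k + 67)/(k**2 + 9*k + 20) ≠ 0.

s_(k+1) = -3**(k + 1)*(k + 4)*(4*k + (k + 1)**2 + 5)/(k + 5)
s_(k+1) − s_k = 3**k*(-2*k**4 - 30*k**3 - 162*k**2 - 364*k - 273)/(k**2 + 9*k + 20)
(s_(k+1) − s_k) − t_k = 3**k*(2*k**3 + 21*k**2 + 69*k + 67)/(k**2 + 9*k + 20)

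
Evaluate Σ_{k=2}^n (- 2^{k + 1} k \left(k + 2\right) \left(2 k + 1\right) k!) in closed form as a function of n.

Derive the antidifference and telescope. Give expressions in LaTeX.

r(k) = 2*(k + 1)**2*(k + 3)*(2*k + 3)/(k*(k + 2)*(2*k + 1)) after simplifying.
Normal form (A,B,C) = (2*k + 2, 1, k**3 + 5*k**2/2 + k).
f must satisfy (2*k + 2)·f(k+1) − (1)·f(k) = k**3 + 5*k**2/2 + k.
Degrees (1,0,3) ⇒ d ≤ 2.
Solve for f: f(k) = (k**2 - 2)/2 (degree 2 ≤ 2).
So s_k = (B(k−1)f/C)·t_k = ((k**2 - 2)/(k*(k + 2)*(2*k + 1)))·t_k = -2**(k + 1)*(k**2 - 2)*factorial(k).
s_(k+1) − s_k = -2**(k + 1)*k*(k + 2)*(2*k + 1)*factorial(k) = t_k.
Telescope: S(n) = s_(n+1) − s_(2) = -2**(n + 2)*(n**2 + 2*n - 1)*factorial(n + 1) − (-32) = -4*2**n*n**3*factorial(n) - 12*2**n*n**2*factorial(n) - 4*2**n*n*factorial(n) + 4*2**n*factorial(n) + 32.

S(n) = - 4 \cdot 2^{n} n^{3} n! - 12 \cdot 2^{n} n^{2} n! - 4 \cdot 2^{n} n n! + 4 \cdot 2^{n} n! + 32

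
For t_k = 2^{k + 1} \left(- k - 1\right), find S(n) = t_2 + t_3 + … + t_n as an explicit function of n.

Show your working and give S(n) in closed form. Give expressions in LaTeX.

The ratio is 2*(k + 2)/(k + 1).
Take A(k)=2, B(k)=1, C(k)=k + 1.
Solve (2)·f(k+1) − (1)·f(k) = k + 1.
Bound: deg f ≤ 1.
Coefficient equations give f(k) = k - 1.
R(k) = B(k−1)·f(k)/C(k) = (k - 1)/(k + 1); s_k = R·t_k = 2**(k + 1)*(1 - k).
Verify: 2**(k + 1)*(-k - 1) matches t_k.
Σ_(k=2)^n t_k = s_(n+1) − s_(2) = (-2**(n + 2)*n) − (-8), i.e. -4*2**n*n + 8.

S(n) = - 4 \cdot 2^{n} n + 8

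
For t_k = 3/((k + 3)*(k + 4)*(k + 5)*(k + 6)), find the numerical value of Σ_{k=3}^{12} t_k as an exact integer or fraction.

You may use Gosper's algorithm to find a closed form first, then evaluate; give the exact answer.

Σ = 95/34272

Ratio r(k) = (k + 3)/(k + 7).
Normal form (A,B,C) = (k + 3, k + 7, 1).
Set up (k + 3)·f(k+1) − (k + 6)·f(k) − (1) = 0.
From deg A=1, deg B=1, deg C=0: d=3.
Solving with deg f ≤ 3: f(k) = k*(k**2 + 12*k + 47)/180.
R(k) = B(k−1)·f(k)/C(k) = k*(k + 6)*(k**2 + 12*k + 47)/180; s_k = R·t_k = k*(k**2 + 12*k + 47)/(60*(k + 3)*(k + 4)*(k + 5)).
Verify: 3/(k**4 + 18*k**3 + 119*k**2 + 342*k + 360) matches t_k.
Sum = s_(13) − s_(3); s_(13) = 403/24480, s_(3) = 23/1680 ⇒ 95/34272.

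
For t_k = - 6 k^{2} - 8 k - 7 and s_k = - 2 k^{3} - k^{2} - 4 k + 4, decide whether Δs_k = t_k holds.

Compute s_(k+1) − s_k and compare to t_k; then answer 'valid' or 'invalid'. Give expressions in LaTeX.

Valid: the claim telescopes to t_k.

s_(k+1) = -4*k - 2*(k + 1)**3 - (k + 1)**2
s_(k+1) − s_k = -6*k**2 - 8*k - 7
(s_(k+1) − s_k) − t_k = 0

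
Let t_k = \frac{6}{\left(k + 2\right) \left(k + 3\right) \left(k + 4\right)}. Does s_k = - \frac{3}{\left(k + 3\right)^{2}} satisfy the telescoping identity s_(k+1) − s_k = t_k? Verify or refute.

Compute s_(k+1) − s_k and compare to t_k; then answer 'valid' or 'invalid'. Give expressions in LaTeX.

Invalid: residual \frac{3 \left(- 3 k - 10\right)}{k^{5} + 16 k^{4} + 101 k^{3} + 314 k^{2} + 480 k + 288} ≠ 0.

s_(k+1) = -3/(k + 4)**2
s_(k+1) − s_k = -3/(k + 4)**2 + 3/(k + 3)**2
(s_(k+1) − s_k) − t_k = 3*(-3*k - 10)/(k**5 + 16*k**4 + 101*k**3 + 314*k**2 + 480*k + 288)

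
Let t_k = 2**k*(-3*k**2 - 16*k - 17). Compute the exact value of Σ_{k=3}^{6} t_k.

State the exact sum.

Step 1: r(k) = 2*(3*k**2 + 22*k + 36)/(3*k**2 + 16*k + 17).
A = 2, B = 1, C = k**2 + 16*k/3 + 17/3.
Key eq: (2)·f(k+1) = (1)·f(k) + (k**2 + 16*k/3 + 17/3).
Bound: deg f ≤ 2.
Match coefficients ⇒ f(k) = (3*k**2 + 4*k + 3)/3.
Get s_k = R·t_k = 2**k*(-3*k**2 - 4*k - 3) with R(k) = B(k−1)f(k)/C(k) = (3*k**2 + 4*k + 3)/(3*k**2 + 16*k + 17).
s_(k+1) − s_k = 2**k*(-3*k**2 - 16*k - 17) = t_k.
Σ_(k=3)^(6) t_k = s_(7) − s_(3) = -22784 − (-336) = -22448.

Σ = -22448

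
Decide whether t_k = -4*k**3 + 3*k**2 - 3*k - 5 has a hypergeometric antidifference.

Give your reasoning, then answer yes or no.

Yes. s_k = k*(-k**3 + 3*k**2 - 4*k - 3).

Compute t_(k+1)/t_k: get (4*k**3 + 9*k**2 + 9*k + 9)/(4*k**3 - 3*k**2 + 3*k + 5).
So A=1 and B=1, with C=k**3 - 3*k**2/4 + 3*k/4 + 5/4.
f must satisfy (1)·f(k+1) − (1)·f(k) = k**3 - 3*k**2/4 + 3*k/4 + 5/4.
From deg A=0, deg B=0, deg C=3: d=4.
A polynomial solution: f(k) = k*(k**3 - 3*k**2 + 4*k + 3)/4.
R(k) = B(k−1)·f(k)/C(k) = k*(k**3 - 3*k**2 + 4*k + 3)/(4*k**3 - 3*k**2 + 3*k + 5); s_k = R·t_k = k*(-k**3 + 3*k**2 - 4*k - 3).
Δs = -4*k**3 + 3*k**2 - 3*k - 5, as required.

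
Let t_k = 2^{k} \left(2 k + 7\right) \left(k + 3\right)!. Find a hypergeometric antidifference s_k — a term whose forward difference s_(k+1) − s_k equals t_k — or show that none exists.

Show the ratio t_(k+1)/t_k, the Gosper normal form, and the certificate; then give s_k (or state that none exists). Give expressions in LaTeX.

s_k = 2^{k} \left(k + 3\right)!

r(k) = 2*(k + 4)*(2*k + 9)/(2*k + 7) after simplifying.
A = 2*k + 8, B = 1, C = k + 7/2.
Key eq: (2*k + 8)·f(k+1) = (1)·f(k) + (k + 7/2).
deg f ≤ 0 (via 1,0,1).
Match coefficients ⇒ f(k) = 1/2.
Then R = B(k−1)f/C = 1/(2*k + 7), so s_k = R(k)·t_k = 2**k*factorial(k + 3).
Δs = 2**k*(2*k + 7)*factorial(k + 3), as required.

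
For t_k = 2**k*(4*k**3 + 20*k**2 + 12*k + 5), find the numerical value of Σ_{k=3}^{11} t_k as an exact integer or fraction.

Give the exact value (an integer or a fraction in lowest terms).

The ratio is 2*(4*k**3 + 32*k**2 + 64*k + 41)/(4*k**3 + 20*k**2 + 12*k + 5).
Factor: A=2; B=1; C=k**3 + 5*k**2 + 3*k + 5/4.
f must satisfy (2)·f(k+1) − (1)·f(k) = k**3 + 5*k**2 + 3*k + 5/4.
Degrees (0,0,3) ⇒ d ≤ 3.
A polynomial solution: f(k) = (4*k**3 - 4*k**2 + 4*k - 3)/4.
Certificate R = B(k−1)f/C = (4*k**3 - 4*k**2 + 4*k - 3)/(4*k**3 + 20*k**2 + 12*k + 5) gives s_k = 2**k*(4*k**3 - 4*k**2 + 4*k - 3).
Check: Δs_k = 2**k*(4*k**3 + 20*k**2 + 12*k + 5). ✓
Telescoping: Σ = s_(12) − s_(3) = 26136576 − (648) = 26135928.

Σ = 26135928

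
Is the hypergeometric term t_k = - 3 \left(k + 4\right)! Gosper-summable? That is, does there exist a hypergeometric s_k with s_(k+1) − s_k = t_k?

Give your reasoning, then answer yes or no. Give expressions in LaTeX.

Step 1: r(k) = k + 5.
So A=k + 5 and B=1, with C=1.
Key eq: (k + 5)·f(k+1) = (1)·f(k) + (1).
Bound: deg f ≤ -1.
d = -1 < 0 ⇒ no nonzero polynomial f; not summable.

No — negative degree bound, so no certificate f.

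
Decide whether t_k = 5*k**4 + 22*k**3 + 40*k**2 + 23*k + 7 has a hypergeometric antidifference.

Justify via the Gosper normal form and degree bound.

Yes. s_k = k*(k**4 + 3*k**3 + 4*k**2 - 3*k + 2).

The ratio is (5*k**4 + 42*k**3 + 136*k**2 + 189*k + 97)/(5*k**4 + 22*k**3 + 40*k**2 + 23*k + 7).
Normal form (A,B,C) = (1, 1, k**4 + 22*k**3/5 + 8*k**2 + 23*k/5 + 7/5).
Set up (1)·f(k+1) − (1)·f(k) − (k**4 + 22*k**3/5 + 8*k**2 + 23*k/5 + 7/5) = 0.
d = 5 from the (0,0,4) case.
Coefficient equations give f(k) = k*(k**4 + 3*k**3 + 4*k**2 - 3*k + 2)/5.
So s_k = (B(k−1)f/C)·t_k = (k*(k**4 + 3*k**3 + 4*k**2 - 3*k + 2)/(5*k**4 + 22*k**3 + 40*k**2 + 23*k + 7))·t_k = k*(k**4 + 3*k**3 + 4*k**2 - 3*k + 2).
Δs = 5*k**4 + 22*k**3 + 40*k**2 + 23*k + 7, as required.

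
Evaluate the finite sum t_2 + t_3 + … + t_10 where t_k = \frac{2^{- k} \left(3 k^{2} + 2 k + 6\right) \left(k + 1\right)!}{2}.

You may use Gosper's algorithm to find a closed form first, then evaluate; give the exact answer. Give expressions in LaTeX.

Ratio r(k) = (k + 2)*(2*k + 3*(k + 1)**2 + 8)/(2*(3*k**2 + 2*k + 6)).
So A=k/2 + 1 and B=1, with C=k**2 + 2*k/3 + 2.
Set up (k/2 + 1)·f(k+1) − (1)·f(k) − (k**2 + 2*k/3 + 2) = 0.
Degrees (1,0,2) ⇒ d ≤ 1.
A polynomial solution: f(k) = 2*(3*k - 1)/3.
Then R = B(k−1)f/C = 2*(3*k - 1)/(3*k**2 + 2*k + 6), so s_k = R(k)·t_k = (3*k - 1)*factorial(k + 1)/2**k.
Verify: (3*k**2 + 2*k + 6)*factorial(k + 1)/(2*2**k) matches t_k.
Sum = s_(11) − s_(2); s_(11) = 7484400, s_(2) = 15/2 ⇒ 14968785/2.

Σ = 14968785/2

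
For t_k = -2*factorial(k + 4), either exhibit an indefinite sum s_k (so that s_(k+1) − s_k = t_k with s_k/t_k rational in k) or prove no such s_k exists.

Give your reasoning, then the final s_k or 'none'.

r(k) = k + 5 after simplifying.
Take A(k)=k + 5, B(k)=1, C(k)=1.
Need (k + 5)·f(k+1) − (1)·f(k) = 1.
d = -1 from the (1,0,0) case.
Negative degree bound (-1): no f exists, t_k not Gosper-summable.

no hypergeometric antidifference exists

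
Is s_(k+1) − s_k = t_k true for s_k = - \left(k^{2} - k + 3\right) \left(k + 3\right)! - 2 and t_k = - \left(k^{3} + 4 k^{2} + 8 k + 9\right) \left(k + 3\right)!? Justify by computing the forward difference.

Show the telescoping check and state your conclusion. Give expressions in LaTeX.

s_(k+1) = -(-k + (k + 1)**2 + 2)*factorial(k + 4) - 2
s_(k+1) − s_k = -(k**3 + 4*k**2 + 8*k + 9)*factorial(k + 3)
(s_(k+1) − s_k) − t_k = 0

valid; difference matches t_k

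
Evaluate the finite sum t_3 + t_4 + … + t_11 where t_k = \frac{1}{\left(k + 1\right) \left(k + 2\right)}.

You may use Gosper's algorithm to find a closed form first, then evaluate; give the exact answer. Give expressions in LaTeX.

Σ = 9/52

Step 1: r(k) = (k + 1)/(k + 3).
A = k + 1, B = k + 3, C = 1.
Set up (k + 1)·f(k+1) − (k + 2)·f(k) − (1) = 0.
From deg A=1, deg B=1, deg C=0: d=1.
Solve for f: f(k) = k (degree 1 ≤ 1).
So s_k = (B(k−1)f/C)·t_k = (k*(k + 2))·t_k = k/(k + 1).
Verify: 1/(k**2 + 3*k + 2) matches t_k.
Sum = s_(12) − s_(3); s_(12) = 12/13, s_(3) = 3/4 ⇒ 9/52.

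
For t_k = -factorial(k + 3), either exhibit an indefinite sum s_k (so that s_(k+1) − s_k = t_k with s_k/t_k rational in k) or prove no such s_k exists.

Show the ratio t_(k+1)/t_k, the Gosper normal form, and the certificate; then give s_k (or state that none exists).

r(k) = k + 4 after simplifying.
Factor: A=k + 4; B=1; C=1.
f must satisfy (k + 4)·f(k+1) − (1)·f(k) = 1.
d = -1 from the (1,0,0) case.
Negative degree bound (-1): no f exists, t_k not Gosper-summable.

not Gosper-summable; s_k does not exist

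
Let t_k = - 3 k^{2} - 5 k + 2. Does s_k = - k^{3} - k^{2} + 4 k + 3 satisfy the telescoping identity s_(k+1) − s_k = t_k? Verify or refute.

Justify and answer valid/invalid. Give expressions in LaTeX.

s_(k+1) = -k**3 - 4*k**2 - k + 5
s_(k+1) − s_k = -3*k**2 - 5*k + 2
(s_(k+1) − s_k) − t_k = 0

valid; difference matches t_k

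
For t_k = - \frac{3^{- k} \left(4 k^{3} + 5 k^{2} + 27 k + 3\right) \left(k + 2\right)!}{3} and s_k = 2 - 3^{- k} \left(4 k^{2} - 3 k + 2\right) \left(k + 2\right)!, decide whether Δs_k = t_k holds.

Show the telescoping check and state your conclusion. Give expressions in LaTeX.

valid; difference matches t_k

s_(k+1) = 3**(-k - 1)*(3*k - 4*(k + 1)**2 + 1)*factorial(k + 3) + 2
s_(k+1) − s_k = -(4*k**3 + 5*k**2 + 27*k + 3)*factorial(k + 2)/(3*3**k)
(s_(k+1) − s_k) − t_k = 0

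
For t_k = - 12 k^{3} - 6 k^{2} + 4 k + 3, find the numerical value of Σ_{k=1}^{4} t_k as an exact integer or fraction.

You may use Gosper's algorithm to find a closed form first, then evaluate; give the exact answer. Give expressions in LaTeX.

Σ = -1328

Compute t_(k+1)/t_k: get (12*k**3 + 42*k**2 + 44*k + 11)/(12*k**3 + 6*k**2 - 4*k - 3).
A = 1, B = 1, C = k**3 + k**2/2 - k/3 - 1/4.
Key eq: (1)·f(k+1) = (1)·f(k) + (k**3 + k**2/2 - k/3 - 1/4).
d = 4 from the (0,0,3) case.
Match coefficients ⇒ f(k) = k**2*(3*k**2 - 4*k - 2)/12.
Then R = B(k−1)f/C = k**2*(3*k**2 - 4*k - 2)/(12*k**3 + 6*k**2 - 4*k - 3), so s_k = R(k)·t_k = k**2*(-3*k**2 + 4*k + 2).
s_(k+1) − s_k = -12*k**3 - 6*k**2 + 4*k + 3 = t_k.
Telescoping: Σ = s_(5) − s_(1) = -1325 − (3) = -1328.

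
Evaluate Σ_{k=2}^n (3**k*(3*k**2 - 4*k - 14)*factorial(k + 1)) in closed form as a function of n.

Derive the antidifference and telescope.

S(n) = 3*3**n*n**3*factorial(n) - 21*3**n*n*factorial(n) - 18*3**n*factorial(n) + 108

Compute t_(k+1)/t_k: get 3*(3*k**3 + 8*k**2 - 11*k - 30)/(3*k**2 - 4*k - 14).
Take A(k)=3*k + 6, B(k)=1, C(k)=k**2 - 4*k/3 - 14/3.
f must satisfy (3*k + 6)·f(k+1) − (1)·f(k) = k**2 - 4*k/3 - 14/3.
From deg A=1, deg B=0, deg C=2: d=1.
Match coefficients ⇒ f(k) = (k - 4)/3.
Get s_k = R·t_k = 3**k*(k - 4)*factorial(k + 1) with R(k) = B(k−1)f(k)/C(k) = (k - 4)/(3*k**2 - 4*k - 14).
Δs = 3**k*(3*k**2 - 4*k - 14)*factorial(k + 1), as required.
Σ_(k=2)^n t_k = s_(n+1) − s_(2) = (3**(n + 1)*(n - 3)*factorial(n + 2)) − (-108), i.e. 3*3**n*n**3*factorial(n) - 21*3**n*n*factorial(n) - 18*3**n*factorial(n) + 108.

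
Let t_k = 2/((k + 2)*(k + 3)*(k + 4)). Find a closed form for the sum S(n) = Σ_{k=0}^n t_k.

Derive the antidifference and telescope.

Step 1: r(k) = (k + 2)/(k + 5).
Gosper form: A/B · C(k+1)/C(k) with A=k + 2, B=k + 5, C=1.
Solve (k + 2)·f(k+1) − (k + 4)·f(k) = 1.
d = 2 from the (1,1,0) case.
Solving with deg f ≤ 2: f(k) = k*(k + 5)/12.
So s_k = (B(k−1)f/C)·t_k = (k*(k + 4)*(k + 5)/12)·t_k = k*(k + 5)/(6*(k + 2)*(k + 3)).
Verify: 2/(k**3 + 9*k**2 + 26*k + 24) matches t_k.
Σ_(k=0)^n t_k = s_(n+1) − s_(0) = ((n**2 + 7*n + 6)/(6*(n**2 + 7*n + 12))) − (0), i.e. (n**2 + 7*n + 6)/(6*(n**2 + 7*n + 12)).

S(n) = (n**2 + 7*n + 6)/(6*(n**2 + 7*n + 12))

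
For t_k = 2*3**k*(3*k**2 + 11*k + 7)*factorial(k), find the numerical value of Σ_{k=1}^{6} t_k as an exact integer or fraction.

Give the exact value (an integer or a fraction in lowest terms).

The ratio is 3*(3*k**3 + 20*k**2 + 38*k + 21)/(3*k**2 + 11*k + 7).
A = 3*k + 3, B = 1, C = k**2 + 11*k/3 + 7/3.
Need (3*k + 3)·f(k+1) − (1)·f(k) = k**2 + 11*k/3 + 7/3.
From deg A=1, deg B=0, deg C=2: d=1.
Solve for f: f(k) = (k + 2)/3 (degree 1 ≤ 1).
Certificate R = B(k−1)f/C = (k + 2)/(3*k**2 + 11*k + 7) gives s_k = 2*3**k*(k + 2)*factorial(k).
s_(k+1) − s_k = 2*3**k*(3*k**2 + 11*k + 7)*factorial(k) = t_k.
Telescoping: Σ = s_(7) − s_(1) = 198404640 − (18) = 198404622.

Σ = 198404622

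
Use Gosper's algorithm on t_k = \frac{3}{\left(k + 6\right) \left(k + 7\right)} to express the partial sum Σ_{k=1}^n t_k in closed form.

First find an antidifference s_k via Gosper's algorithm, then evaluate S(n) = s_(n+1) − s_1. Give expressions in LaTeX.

S(n) = \frac{3 n}{7 \left(n + 7\right)}

Compute t_(k+1)/t_k: get (k + 6)/(k + 8).
Gosper form: A/B · C(k+1)/C(k) with A=k + 6, B=k + 8, C=1.
f must satisfy (k + 6)·f(k+1) − (k + 7)·f(k) = 1.
Bound: deg f ≤ 1.
Solve for f: f(k) = k/6 (degree 1 ≤ 1).
Get s_k = R·t_k = k/(2*(k + 6)) with R(k) = B(k−1)f(k)/C(k) = k*(k + 7)/6.
Check: Δs_k = 3/(k**2 + 13*k + 42). ✓
Σ_(k=1)^n t_k = s_(n+1) − s_(1) = ((n + 1)/(2*(n + 7))) − (1/14), i.e. 3*n/(7*(n + 7)).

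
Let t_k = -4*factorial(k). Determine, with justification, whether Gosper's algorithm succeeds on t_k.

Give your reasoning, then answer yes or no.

No — key equation has no polynomial f.

t_(k+1)/t_k = k + 1.
Gosper form: A/B · C(k+1)/C(k) with A=k + 1, B=1, C=1.
f must satisfy (k + 1)·f(k+1) − (1)·f(k) = 1.
d = -1 from the (1,0,0) case.
deg f ≤ -1 is impossible — no certificate.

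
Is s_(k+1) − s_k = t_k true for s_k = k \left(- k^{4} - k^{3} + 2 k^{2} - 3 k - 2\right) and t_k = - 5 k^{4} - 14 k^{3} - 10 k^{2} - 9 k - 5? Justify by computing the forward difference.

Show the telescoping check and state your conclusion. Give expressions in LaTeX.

s_(k+1) = -k**5 - 6*k**4 - 12*k**3 - 13*k**2 - 11*k - 5
s_(k+1) − s_k = -5*k**4 - 14*k**3 - 10*k**2 - 9*k - 5
(s_(k+1) − s_k) − t_k = 0

Valid: the claim telescopes to t_k.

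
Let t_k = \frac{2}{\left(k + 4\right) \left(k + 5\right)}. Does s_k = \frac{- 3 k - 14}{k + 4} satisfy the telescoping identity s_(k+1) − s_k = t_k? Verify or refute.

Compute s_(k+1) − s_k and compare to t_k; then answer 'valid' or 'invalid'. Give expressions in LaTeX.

Valid — Δs_k = t_k.

s_(k+1) = (-3*k - 17)/(k + 5)
s_(k+1) − s_k = 2/(k**2 + 9*k + 20)
(s_(k+1) − s_k) − t_k = 0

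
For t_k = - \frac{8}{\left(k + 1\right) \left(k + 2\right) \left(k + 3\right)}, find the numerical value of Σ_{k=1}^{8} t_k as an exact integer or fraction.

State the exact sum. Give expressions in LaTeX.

Ratio r(k) = (k + 1)/(k + 4).
Take A(k)=k + 1, B(k)=k + 4, C(k)=1.
Need (k + 1)·f(k+1) − (k + 3)·f(k) = 1.
From deg A=1, deg B=1, deg C=0: d=2.
Solving with deg f ≤ 2: f(k) = k*(k + 3)/4.
R(k) = B(k−1)·f(k)/C(k) = k*(k + 3)**2/4; s_k = R·t_k = 2*k*(-k - 3)/((k + 1)*(k + 2)).
s_(k+1) − s_k = -8/(k**3 + 6*k**2 + 11*k + 6) = t_k.
Σ_(k=1)^(8) t_k = s_(9) − s_(1) = -108/55 − (-4/3) = -104/165.

Σ = -104/165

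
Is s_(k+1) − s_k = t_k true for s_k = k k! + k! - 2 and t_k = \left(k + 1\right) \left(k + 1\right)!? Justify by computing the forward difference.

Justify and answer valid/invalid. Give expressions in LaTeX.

s_(k+1) = k**2*factorial(k) + 3*k*factorial(k) + 2*factorial(k) - 2
s_(k+1) − s_k = (k + 1)*factorial(k + 1)
(s_(k+1) − s_k) − t_k = 0

Valid: the claim telescopes to t_k.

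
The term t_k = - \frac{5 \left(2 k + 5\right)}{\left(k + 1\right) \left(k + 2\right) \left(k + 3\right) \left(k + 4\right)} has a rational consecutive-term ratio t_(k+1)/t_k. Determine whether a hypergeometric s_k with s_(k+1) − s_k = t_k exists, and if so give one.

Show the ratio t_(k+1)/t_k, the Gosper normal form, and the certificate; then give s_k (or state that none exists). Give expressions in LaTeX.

s_k = \frac{5 k \left(- k - 4\right)}{3 \left(k^{2} + 4 k + 3\right)}

Compute t_(k+1)/t_k: get (k + 1)*(2*k + 7)/((k + 5)*(2*k + 5)).
Take A(k)=k + 1, B(k)=k + 5, C(k)=k + 5/2.
Key eq: (k + 1)·f(k+1) = (k + 4)·f(k) + (k + 5/2).
deg f ≤ 3 (via 1,1,1).
A polynomial solution: f(k) = k*(k + 2)*(k + 4)/6.
So s_k = (B(k−1)f/C)·t_k = (k*(k + 2)*(k + 4)**2/(3*(2*k + 5)))·t_k = 5*k*(-k - 4)/(3*(k**2 + 4*k + 3)).
Check: Δs_k = 5*(-2*k - 5)/(k**4 + 10*k**3 + 35*k**2 + 50*k + 24). ✓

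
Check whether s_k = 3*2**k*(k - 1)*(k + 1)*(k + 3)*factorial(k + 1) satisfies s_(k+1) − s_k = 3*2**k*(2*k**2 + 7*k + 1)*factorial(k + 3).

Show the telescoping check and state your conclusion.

Invalid: residual -3*2**k*(2*k + 3)*(k**2 + 4*k + 1)*factorial(k + 1) ≠ 0.

s_(k+1) = 6*2**k*k*(k + 2)*(k + 4)*factorial(k + 2)
s_(k+1) − s_k = 3*2**k*(2*k**4 + 15*k**3 + 37*k**2 + 33*k + 3)*factorial(k + 1)
(s_(k+1) − s_k) − t_k = -3*2**k*(2*k + 3)*(k**2 + 4*k + 1)*factorial(k + 1)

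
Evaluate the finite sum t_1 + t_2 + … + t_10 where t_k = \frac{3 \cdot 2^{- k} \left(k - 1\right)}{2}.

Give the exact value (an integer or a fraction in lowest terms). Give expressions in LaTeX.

Σ = 3039/2048

Compute t_(k+1)/t_k: get k/(2*(k - 1)).
Factor: A=1/2; B=1; C=k - 1.
Set up (1/2)·f(k+1) − (1)·f(k) − (k - 1) = 0.
Bound: deg f ≤ 1.
Coefficient equations give f(k) = -2*k.
Then R = B(k−1)f/C = -2*k/(k - 1), so s_k = R(k)·t_k = -3*k/2**k.
Verify: 3*(k - 1)/(2*2**k) matches t_k.
Evaluate s at k=11 and k=1: -33/2048 and -3/2; difference 3039/2048.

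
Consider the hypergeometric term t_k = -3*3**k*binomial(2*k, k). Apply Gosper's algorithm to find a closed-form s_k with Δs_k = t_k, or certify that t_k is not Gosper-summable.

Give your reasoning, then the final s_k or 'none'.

none (Gosper's algorithm certifies no s_k)

t_(k+1)/t_k = 6*(2*k + 1)/(k + 1).
Gosper form: A/B · C(k+1)/C(k) with A=12*k + 6, B=k + 1, C=1.
Set up (12*k + 6)·f(k+1) − (k)·f(k) − (1) = 0.
deg f ≤ -1 (via 1,1,0).
Negative degree bound (-1): no f exists, t_k not Gosper-summable.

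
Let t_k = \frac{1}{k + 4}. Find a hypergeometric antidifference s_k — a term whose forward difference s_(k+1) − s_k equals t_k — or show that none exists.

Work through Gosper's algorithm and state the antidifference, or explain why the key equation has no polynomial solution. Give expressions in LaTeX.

not Gosper-summable; s_k does not exist

Step 1: r(k) = (k + 4)/(k + 5).
Gosper form: A/B · C(k+1)/C(k) with A=k + 4, B=k + 5, C=1.
Key eq: (k + 4)·f(k+1) = (k + 4)·f(k) + (1).
From deg A=1, deg B=1, deg C=0: d=0.
f = c0 ⇒ A·f(k+1) − B(k−1)·f(k) − C = -1. The system {-1 = 0} is inconsistent; no antidifference.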